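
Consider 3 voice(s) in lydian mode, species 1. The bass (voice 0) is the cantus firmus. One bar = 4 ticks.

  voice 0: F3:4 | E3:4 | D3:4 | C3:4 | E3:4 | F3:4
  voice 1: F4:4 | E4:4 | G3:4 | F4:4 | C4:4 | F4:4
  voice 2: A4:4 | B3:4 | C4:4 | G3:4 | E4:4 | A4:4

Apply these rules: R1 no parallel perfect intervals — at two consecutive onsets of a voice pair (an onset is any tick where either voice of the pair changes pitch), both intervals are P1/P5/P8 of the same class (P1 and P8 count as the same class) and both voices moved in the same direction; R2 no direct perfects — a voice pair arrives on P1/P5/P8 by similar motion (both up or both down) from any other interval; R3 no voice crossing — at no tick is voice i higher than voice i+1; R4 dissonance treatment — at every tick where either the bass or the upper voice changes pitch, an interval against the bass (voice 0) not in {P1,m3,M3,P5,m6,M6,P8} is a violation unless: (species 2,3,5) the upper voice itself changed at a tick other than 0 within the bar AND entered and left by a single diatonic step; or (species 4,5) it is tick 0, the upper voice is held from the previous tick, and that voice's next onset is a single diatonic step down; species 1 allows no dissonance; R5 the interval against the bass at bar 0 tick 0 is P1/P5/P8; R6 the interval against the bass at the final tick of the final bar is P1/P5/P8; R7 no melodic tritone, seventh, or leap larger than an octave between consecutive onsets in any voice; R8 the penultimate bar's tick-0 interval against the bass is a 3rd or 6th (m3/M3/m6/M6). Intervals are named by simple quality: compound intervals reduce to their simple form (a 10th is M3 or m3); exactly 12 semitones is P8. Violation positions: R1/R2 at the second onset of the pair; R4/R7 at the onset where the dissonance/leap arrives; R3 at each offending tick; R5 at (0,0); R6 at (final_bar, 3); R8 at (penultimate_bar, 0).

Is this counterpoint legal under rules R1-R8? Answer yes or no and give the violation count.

bar 0: v0=F3 v1=F4 v2=A4 (M3)
bar 1: v0=E3 v1=E4 v2=B3 (P5)
bar 2: v0=D3 v1=G3 v2=C4 (m7)
bar 3: v0=C3 v1=F4 v2=G3 (P5)
bar 4: v0=E3 v1=C4 v2=E4 (P8)
bar 5: v0=F3 v1=F4 v2=A4 (M3)
  R5 @ bar0.0: opens on M3
  R1 @ bar1.0: F3/F4 P8 -> E3/E4 P8 similar
  R2 @ bar1.0: F3/A4 M3 -> E3/B3 P5 similar
  R3 @ bar1.0: E4 above B3
  R7 @ bar1.0: A4->B3 leap 10st
  R3 @ bar1.1: E4 above B3
  R3 @ bar1.2: E4 above B3
  R3 @ bar1.3: E4 above B3
  R4 @ bar2.0: D3/G3 P4 untreated
  R4 @ bar2.0: D3/C4 m7 untreated
  R2 @ bar3.0: D3/C4 m7 -> C3/G3 P5 similar
  R3 @ bar3.0: F4 above G3
  R4 @ bar3.0: C3/F4 P4 untreated
  R7 @ bar3.0: G3->F4 leap 10st
  R3 @ bar3.1: F4 above G3
  R3 @ bar3.2: F4 above G3
  R3 @ bar3.3: F4 above G3
  R2 @ bar4.0: C3/G3 P5 -> E3/E4 P8 similar
  R8 @ bar4.0: penult P8 not 3rd/6th
  R2 @ bar5.0: E3/C4 m6 -> F3/F4 P8 similar
  R6 @ bar5.3: closes on M3

No (21 violations)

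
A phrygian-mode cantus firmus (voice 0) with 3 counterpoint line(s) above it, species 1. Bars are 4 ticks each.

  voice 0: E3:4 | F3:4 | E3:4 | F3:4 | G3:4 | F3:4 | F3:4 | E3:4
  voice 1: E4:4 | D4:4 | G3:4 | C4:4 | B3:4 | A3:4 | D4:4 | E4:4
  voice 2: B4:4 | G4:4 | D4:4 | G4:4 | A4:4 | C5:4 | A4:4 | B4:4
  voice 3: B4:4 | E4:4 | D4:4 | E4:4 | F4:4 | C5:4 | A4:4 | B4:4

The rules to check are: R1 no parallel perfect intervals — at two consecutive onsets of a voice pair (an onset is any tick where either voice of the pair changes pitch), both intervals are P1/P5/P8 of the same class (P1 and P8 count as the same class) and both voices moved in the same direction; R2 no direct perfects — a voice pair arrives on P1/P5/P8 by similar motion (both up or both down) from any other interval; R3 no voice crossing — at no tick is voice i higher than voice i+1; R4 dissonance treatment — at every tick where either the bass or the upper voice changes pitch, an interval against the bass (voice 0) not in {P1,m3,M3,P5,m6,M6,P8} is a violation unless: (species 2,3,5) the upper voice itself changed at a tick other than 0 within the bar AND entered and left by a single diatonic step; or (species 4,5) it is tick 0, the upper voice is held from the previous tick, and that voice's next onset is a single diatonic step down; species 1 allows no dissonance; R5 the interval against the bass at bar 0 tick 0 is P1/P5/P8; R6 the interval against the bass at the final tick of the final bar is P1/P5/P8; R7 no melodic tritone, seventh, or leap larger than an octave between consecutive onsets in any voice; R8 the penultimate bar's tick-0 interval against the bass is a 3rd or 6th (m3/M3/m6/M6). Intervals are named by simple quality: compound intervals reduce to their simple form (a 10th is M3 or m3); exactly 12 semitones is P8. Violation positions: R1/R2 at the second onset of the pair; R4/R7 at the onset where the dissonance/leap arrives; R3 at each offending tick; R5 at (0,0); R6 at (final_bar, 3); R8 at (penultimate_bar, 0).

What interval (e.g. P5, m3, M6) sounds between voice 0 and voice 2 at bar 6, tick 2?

M3

voice 0=F3 voice 2=A4 -> M3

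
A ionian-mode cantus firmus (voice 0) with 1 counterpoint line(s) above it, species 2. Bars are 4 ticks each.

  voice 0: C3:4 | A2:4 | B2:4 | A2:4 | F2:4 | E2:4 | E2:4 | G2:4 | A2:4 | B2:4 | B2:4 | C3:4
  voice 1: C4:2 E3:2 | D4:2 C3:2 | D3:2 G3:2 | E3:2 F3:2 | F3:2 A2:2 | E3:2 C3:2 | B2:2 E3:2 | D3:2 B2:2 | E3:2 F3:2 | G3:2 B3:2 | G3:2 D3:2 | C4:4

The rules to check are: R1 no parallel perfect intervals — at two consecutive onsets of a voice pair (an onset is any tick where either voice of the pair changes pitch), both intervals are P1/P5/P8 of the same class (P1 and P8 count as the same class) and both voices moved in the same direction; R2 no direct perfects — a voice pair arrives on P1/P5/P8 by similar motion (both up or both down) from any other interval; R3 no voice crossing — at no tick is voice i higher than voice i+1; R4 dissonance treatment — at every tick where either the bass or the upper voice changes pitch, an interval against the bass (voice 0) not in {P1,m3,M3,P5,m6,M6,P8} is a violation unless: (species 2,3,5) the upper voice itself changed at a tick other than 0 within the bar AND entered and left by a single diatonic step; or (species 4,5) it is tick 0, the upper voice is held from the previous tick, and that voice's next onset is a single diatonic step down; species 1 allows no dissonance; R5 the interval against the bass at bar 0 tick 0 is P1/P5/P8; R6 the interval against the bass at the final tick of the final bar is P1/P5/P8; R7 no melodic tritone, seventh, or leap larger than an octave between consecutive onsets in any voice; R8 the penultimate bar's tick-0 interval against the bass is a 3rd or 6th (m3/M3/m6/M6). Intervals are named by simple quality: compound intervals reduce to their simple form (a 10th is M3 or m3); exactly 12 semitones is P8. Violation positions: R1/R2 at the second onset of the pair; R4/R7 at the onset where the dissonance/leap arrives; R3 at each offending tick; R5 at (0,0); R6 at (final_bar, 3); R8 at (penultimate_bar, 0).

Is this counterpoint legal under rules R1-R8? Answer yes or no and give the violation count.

bar 0: v0=C3 v1=C4 (P8)
bar 1: v0=A2 v1=D4 (P4)
bar 2: v0=B2 v1=D3 (m3)
bar 3: v0=A2 v1=E3 (P5)
bar 4: v0=F2 v1=F3 (P8)
bar 5: v0=E2 v1=E3 (P8)
bar 6: v0=E2 v1=B2 (P5)
bar 7: v0=G2 v1=D3 (P5)
bar 8: v0=A2 v1=E3 (P5)
bar 9: v0=B2 v1=G3 (m6)
bar 10: v0=B2 v1=G3 (m6)
bar 11: v0=C3 v1=C4 (P8)
  R4 @ bar1.0: A2/D4 P4 untreated
  R7 @ bar1.0: E3->D4 leap 10st
  R7 @ bar1.2: D4->C3 leap 14st
  R2 @ bar3.0: B2/G3 m6 -> A2/E3 P5 similar
  R2 @ bar8.0: G2/B2 M3 -> A2/E3 P5 similar
  R2 @ bar11.0: B2/D3 m3 -> C3/C4 P8 similar
  R7 @ bar11.0: D3->C4 leap 10st

No (7 violations)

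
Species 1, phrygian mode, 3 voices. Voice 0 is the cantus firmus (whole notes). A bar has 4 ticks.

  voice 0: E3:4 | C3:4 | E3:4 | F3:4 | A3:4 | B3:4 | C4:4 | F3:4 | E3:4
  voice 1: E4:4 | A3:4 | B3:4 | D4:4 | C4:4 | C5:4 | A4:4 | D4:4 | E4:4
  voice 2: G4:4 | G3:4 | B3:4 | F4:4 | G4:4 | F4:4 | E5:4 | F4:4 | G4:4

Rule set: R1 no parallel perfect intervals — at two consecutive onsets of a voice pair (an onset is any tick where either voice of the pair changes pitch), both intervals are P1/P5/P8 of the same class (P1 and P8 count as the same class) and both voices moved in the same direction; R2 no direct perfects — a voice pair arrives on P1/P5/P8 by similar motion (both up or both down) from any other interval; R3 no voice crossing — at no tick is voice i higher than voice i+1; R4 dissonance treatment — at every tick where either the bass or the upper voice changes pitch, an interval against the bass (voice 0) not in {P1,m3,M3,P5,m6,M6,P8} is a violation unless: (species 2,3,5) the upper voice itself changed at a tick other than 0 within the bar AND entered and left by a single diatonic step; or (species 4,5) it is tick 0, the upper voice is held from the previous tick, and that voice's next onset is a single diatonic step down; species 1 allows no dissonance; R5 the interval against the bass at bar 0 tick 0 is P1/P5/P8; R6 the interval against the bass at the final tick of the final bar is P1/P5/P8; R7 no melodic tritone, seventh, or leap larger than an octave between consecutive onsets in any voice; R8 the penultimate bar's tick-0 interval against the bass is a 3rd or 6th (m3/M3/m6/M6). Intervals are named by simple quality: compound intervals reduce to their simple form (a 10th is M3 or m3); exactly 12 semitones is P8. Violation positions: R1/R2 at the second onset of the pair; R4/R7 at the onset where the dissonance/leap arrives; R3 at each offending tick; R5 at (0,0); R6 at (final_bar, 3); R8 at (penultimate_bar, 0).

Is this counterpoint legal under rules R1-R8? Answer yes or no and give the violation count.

bar 0: v0=E3 v1=E4 v2=G4 (m3)
bar 1: v0=C3 v1=A3 v2=G3 (P5)
bar 2: v0=E3 v1=B3 v2=B3 (P5)
bar 3: v0=F3 v1=D4 v2=F4 (P8)
bar 4: v0=A3 v1=C4 v2=G4 (m7)
bar 5: v0=B3 v1=C5 v2=F4 (TT)
bar 6: v0=C4 v1=A4 v2=E5 (M3)
bar 7: v0=F3 v1=D4 v2=F4 (P8)
bar 8: v0=E3 v1=E4 v2=G4 (m3)
  R5 @ bar0.0: opens on m3
  R2 @ bar1.0: E3/G4 m3 -> C3/G3 P5 similar
  R3 @ bar1.0: A3 above G3
  R3 @ bar1.1: A3 above G3
  R3 @ bar1.2: A3 above G3
  R3 @ bar1.3: A3 above G3
  R1 @ bar2.0: C3/G3 P5 -> E3/B3 P5 similar
  R2 @ bar2.0: C3/A3 M6 -> E3/B3 P5 similar
  R2 @ bar2.0: A3/G3 M2 -> B3/B3 P1 similar
  R2 @ bar3.0: E3/B3 P5 -> F3/F4 P8 similar
  R7 @ bar3.0: B3->F4 leap 6st
  R4 @ bar4.0: A3/G4 m7 untreated
  R3 @ bar5.0: C5 above F4
  R4 @ bar5.0: B3/C5 m2 untreated
  R4 @ bar5.0: B3/F4 TT untreated
  R3 @ bar5.1: C5 above F4
  R3 @ bar5.2: C5 above F4
  R3 @ bar5.3: C5 above F4
  R7 @ bar6.0: F4->E5 leap 11st
  R2 @ bar7.0: C4/E5 M3 -> F3/F4 P8 similar
  R7 @ bar7.0: E5->F4 leap 11st
  R8 @ bar7.0: penult P8 not 3rd/6th
  R6 @ bar8.3: closes on m3

No (23 violations)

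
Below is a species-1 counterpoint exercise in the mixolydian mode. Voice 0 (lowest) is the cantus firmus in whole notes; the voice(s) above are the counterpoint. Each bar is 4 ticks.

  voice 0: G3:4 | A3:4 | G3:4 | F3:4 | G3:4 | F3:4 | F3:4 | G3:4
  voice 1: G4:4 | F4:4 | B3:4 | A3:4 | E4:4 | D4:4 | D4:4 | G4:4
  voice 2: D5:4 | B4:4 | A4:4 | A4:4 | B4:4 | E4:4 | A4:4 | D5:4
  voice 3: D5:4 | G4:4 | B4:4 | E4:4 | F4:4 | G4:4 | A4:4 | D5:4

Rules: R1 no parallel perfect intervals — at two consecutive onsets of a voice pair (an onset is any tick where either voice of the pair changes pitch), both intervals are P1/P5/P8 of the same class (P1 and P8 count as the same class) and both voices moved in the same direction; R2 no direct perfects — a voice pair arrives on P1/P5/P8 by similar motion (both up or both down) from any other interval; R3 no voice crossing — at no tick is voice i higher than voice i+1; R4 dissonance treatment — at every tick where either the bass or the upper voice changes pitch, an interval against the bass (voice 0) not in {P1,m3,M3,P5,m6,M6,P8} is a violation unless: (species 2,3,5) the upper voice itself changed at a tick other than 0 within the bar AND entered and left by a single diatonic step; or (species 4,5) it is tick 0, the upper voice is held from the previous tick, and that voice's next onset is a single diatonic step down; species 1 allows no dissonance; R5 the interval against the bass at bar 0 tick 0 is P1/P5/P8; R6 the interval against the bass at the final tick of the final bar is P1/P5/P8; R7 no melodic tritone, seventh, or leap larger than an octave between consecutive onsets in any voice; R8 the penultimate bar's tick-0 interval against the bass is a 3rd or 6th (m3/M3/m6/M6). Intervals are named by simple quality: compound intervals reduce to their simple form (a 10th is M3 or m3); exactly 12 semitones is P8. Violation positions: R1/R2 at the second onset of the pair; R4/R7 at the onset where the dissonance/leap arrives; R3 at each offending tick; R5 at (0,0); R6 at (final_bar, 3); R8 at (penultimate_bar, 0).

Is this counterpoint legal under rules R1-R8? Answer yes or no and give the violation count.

bar 0: v0=G3 v1=G4 v2=D5 v3=D5 (P5)
bar 1: v0=A3 v1=F4 v2=B4 v3=G4 (m7)
bar 2: v0=G3 v1=B3 v2=A4 v3=B4 (M3)
bar 3: v0=F3 v1=A3 v2=A4 v3=E4 (M7)
bar 4: v0=G3 v1=E4 v2=B4 v3=F4 (m7)
bar 5: v0=F3 v1=D4 v2=E4 v3=G4 (M2)
bar 6: v0=F3 v1=D4 v2=A4 v3=A4 (M3)
bar 7: v0=G3 v1=G4 v2=D5 v3=D5 (P5)
  R3 @ bar1.0: B4 above G4
  R4 @ bar1.0: A3/B4 M2 untreated
  R4 @ bar1.0: A3/G4 m7 untreated
  R3 @ bar1.1: B4 above G4
  R3 @ bar1.2: B4 above G4
  R3 @ bar1.3: B4 above G4
  R4 @ bar2.0: G3/A4 M2 untreated
  R7 @ bar2.0: F4->B3 leap 6st
  R2 @ bar3.0: B3/B4 P8 -> A3/E4 P5 similar
  R3 @ bar3.0: A4 above E4
  R4 @ bar3.0: F3/E4 M7 untreated
  R3 @ bar3.1: A4 above E4
  R3 @ bar3.2: A4 above E4
  R3 @ bar3.3: A4 above E4
  R2 @ bar4.0: A3/A4 P8 -> E4/B4 P5 similar
  R3 @ bar4.0: B4 above F4
  R4 @ bar4.0: G3/F4 m7 untreated
  R3 @ bar4.1: B4 above F4
  R3 @ bar4.2: B4 above F4
  R3 @ bar4.3: B4 above F4
  R4 @ bar5.0: F3/E4 M7 untreated
  R4 @ bar5.0: F3/G4 M2 untreated
  R2 @ bar6.0: E4/G4 m3 -> A4/A4 P1 similar
  R1 @ bar7.0: D4/A4 P5 -> G4/D5 P5 similar
  R1 @ bar7.0: D4/A4 P5 -> G4/D5 P5 similar
  R1 @ bar7.0: A4/A4 P1 -> D5/D5 P1 similar
  R2 @ bar7.0: F3/D4 M6 -> G3/G4 P8 similar
  R2 @ bar7.0: F3/A4 M3 -> G3/D5 P5 similar
  R2 @ bar7.0: F3/A4 M3 -> G3/D5 P5 similar

No (29 violations)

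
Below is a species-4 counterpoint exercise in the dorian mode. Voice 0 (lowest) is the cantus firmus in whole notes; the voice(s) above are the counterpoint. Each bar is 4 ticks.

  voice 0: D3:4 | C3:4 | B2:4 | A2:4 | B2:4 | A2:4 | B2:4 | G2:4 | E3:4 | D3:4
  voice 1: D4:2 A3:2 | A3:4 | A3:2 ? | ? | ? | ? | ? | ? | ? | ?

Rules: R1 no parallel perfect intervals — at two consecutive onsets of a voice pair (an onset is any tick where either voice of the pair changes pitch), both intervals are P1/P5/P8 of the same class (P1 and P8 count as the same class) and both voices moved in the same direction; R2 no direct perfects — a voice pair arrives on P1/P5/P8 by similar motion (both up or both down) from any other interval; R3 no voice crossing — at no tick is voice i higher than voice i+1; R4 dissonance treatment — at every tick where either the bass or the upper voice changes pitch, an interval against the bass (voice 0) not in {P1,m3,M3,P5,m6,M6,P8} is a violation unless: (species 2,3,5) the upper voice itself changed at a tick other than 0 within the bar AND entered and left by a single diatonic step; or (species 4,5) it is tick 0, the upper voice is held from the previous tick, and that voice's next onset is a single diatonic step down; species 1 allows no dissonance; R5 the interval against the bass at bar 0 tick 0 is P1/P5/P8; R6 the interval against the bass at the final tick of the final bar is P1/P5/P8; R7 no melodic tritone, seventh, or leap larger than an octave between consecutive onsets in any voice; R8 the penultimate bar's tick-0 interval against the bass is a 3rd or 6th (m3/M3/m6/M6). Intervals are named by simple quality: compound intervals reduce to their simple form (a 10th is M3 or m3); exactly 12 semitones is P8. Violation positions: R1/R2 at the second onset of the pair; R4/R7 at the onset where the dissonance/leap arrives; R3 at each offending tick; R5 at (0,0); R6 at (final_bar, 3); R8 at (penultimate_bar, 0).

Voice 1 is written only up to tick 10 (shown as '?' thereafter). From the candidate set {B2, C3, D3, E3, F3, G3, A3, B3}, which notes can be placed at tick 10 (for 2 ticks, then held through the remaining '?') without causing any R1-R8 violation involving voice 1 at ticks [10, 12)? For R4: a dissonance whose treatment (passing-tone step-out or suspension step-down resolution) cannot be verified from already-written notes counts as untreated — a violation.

B2: violates R7
C3: violates R4
D3: legal
E3: violates R4
F3: violates R4
G3: legal
A3: legal
B3: legal

{A3, B3, D3, G3}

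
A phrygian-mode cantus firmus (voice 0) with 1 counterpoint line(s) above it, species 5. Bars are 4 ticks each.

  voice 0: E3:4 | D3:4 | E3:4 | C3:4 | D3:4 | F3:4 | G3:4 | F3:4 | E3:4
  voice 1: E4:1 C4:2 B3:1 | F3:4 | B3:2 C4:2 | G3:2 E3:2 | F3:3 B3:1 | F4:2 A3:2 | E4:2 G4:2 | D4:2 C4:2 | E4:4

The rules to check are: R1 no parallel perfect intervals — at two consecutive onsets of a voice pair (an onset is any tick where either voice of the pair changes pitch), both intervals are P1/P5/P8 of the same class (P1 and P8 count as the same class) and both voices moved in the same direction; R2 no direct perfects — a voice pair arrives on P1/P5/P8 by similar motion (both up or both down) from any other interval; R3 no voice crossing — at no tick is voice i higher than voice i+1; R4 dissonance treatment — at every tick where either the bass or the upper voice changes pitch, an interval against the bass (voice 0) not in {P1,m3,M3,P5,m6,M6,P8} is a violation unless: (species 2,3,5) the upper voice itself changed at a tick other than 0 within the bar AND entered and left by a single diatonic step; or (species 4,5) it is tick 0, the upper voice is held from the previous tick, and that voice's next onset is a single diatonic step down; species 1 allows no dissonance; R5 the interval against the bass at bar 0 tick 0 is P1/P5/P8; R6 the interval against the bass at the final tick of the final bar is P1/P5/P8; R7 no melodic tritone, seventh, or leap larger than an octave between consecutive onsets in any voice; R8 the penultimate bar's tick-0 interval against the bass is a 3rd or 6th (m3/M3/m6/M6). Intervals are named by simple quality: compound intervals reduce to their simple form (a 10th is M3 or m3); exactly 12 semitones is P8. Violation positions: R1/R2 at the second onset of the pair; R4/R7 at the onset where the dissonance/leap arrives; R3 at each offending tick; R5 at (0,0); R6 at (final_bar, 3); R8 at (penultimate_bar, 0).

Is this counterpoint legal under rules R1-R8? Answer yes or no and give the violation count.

No (7 violations)

bar 0: v0=E3 v1=E4 (P8)
bar 1: v0=D3 v1=F3 (m3)
bar 2: v0=E3 v1=B3 (P5)
bar 3: v0=C3 v1=G3 (P5)
bar 4: v0=D3 v1=F3 (m3)
bar 5: v0=F3 v1=F4 (P8)
bar 6: v0=G3 v1=E4 (M6)
bar 7: v0=F3 v1=D4 (M6)
bar 8: v0=E3 v1=E4 (P8)
  R7 @ bar1.0: B3->F3 leap 6st
  R2 @ bar2.0: D3/F3 m3 -> E3/B3 P5 similar
  R7 @ bar2.0: F3->B3 leap 6st
  R2 @ bar3.0: E3/C4 m6 -> C3/G3 P5 similar
  R7 @ bar4.3: F3->B3 leap 6st
  R2 @ bar5.0: D3/B3 M6 -> F3/F4 P8 similar
  R7 @ bar5.0: B3->F4 leap 6st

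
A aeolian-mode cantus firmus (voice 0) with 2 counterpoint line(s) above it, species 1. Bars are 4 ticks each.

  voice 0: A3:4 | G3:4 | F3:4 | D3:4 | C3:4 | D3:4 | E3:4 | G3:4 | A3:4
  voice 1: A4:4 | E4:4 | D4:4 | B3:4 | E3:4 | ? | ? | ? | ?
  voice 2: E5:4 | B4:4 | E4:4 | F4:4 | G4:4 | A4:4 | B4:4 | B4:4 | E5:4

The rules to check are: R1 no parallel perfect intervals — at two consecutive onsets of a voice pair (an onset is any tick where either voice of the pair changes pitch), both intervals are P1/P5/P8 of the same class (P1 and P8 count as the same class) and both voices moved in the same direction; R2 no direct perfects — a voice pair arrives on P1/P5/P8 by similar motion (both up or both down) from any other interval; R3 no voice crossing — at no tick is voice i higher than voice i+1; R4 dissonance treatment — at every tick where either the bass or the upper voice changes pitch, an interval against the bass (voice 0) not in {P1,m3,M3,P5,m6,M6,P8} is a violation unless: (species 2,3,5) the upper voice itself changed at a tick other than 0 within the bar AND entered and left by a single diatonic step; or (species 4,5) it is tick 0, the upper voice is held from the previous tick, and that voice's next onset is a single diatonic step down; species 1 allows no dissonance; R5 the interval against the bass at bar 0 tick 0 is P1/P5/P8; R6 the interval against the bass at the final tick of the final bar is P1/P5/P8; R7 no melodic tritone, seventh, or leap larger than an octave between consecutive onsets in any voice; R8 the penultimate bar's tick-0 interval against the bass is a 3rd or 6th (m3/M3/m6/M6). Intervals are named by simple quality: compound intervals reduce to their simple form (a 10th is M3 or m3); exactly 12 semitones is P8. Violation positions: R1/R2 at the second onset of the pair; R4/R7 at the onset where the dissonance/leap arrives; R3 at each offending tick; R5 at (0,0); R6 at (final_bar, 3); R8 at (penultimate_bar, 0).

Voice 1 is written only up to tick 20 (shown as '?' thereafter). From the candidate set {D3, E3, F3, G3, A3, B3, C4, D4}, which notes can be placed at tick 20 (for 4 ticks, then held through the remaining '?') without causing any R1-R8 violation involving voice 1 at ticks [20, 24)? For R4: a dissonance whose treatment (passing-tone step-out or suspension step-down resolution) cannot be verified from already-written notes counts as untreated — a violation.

D3: legal
E3: violates R4
F3: legal
G3: violates R4
A3: violates R2
B3: legal
C4: violates R4
D4: violates R2,R7

{B3, D3, F3}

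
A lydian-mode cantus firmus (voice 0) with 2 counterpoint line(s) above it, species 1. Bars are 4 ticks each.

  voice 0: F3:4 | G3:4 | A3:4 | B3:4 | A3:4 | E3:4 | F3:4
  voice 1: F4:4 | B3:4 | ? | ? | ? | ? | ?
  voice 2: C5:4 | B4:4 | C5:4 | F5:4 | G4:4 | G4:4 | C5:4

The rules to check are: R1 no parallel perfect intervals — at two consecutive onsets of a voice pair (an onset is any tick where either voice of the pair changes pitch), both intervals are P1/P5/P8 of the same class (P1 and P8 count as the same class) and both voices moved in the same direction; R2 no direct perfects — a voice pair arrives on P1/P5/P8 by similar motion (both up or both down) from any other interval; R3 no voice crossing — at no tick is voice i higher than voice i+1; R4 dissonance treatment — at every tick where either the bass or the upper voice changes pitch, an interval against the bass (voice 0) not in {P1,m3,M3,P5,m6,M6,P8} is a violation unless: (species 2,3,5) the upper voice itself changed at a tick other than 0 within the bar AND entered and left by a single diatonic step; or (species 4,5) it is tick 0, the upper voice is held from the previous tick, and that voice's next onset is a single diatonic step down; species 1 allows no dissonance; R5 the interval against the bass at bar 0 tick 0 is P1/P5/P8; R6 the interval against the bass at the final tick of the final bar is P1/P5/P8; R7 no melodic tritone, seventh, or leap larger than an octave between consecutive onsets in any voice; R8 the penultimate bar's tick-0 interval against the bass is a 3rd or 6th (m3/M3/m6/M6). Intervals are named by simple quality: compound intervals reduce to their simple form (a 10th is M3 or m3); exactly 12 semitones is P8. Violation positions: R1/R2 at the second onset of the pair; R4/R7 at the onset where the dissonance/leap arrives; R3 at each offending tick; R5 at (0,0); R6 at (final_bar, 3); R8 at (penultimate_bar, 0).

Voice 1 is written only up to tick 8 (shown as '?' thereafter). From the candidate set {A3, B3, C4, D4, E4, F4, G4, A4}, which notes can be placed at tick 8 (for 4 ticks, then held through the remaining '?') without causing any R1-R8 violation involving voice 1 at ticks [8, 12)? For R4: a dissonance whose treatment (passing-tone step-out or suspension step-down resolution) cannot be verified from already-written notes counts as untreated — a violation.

{A3}

A3: legal
B3: violates R4
C4: violates R1
D4: violates R4
E4: violates R2
F4: violates R2,R7
G4: violates R4
A4: violates R2,R7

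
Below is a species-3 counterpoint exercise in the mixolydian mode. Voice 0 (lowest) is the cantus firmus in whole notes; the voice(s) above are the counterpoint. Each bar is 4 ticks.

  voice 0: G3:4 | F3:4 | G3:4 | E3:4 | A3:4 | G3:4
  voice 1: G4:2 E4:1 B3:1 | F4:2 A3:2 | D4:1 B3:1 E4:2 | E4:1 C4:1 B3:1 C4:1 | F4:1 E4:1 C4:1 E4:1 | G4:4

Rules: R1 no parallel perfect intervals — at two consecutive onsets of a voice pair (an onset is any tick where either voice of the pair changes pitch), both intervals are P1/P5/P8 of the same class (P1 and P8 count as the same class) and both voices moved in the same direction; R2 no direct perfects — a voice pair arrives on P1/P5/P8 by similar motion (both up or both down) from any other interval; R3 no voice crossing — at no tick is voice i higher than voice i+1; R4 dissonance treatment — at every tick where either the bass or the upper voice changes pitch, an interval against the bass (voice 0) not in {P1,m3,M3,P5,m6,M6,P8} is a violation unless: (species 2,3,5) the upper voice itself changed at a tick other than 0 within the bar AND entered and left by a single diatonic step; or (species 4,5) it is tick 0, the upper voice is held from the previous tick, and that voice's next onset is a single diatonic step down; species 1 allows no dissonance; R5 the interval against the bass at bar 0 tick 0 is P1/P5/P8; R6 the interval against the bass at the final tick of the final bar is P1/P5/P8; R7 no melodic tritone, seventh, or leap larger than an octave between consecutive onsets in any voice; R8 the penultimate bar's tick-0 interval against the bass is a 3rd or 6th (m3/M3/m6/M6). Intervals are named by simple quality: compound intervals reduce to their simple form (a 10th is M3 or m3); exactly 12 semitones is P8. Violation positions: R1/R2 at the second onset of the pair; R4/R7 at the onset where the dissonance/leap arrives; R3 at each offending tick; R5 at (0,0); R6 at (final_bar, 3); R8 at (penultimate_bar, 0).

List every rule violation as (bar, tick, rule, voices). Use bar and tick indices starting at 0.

bar 0: v0=G3 v1=G4 downbeat P8
bar 1: v0=F3 v1=F4 downbeat P8
bar 2: v0=G3 v1=D4 downbeat P5
bar 3: v0=E3 v1=E4 downbeat P8
bar 4: v0=A3 v1=F4 downbeat m6
bar 5: v0=G3 v1=G4 downbeat P8
  -> R7 @ bar 1 tick 0 v(1,): B3->F4 leap 6st
  -> R2 @ bar 2 tick 0 v(0, 1): F3/A3 M3 -> G3/D4 P5 similar

(1, 0, R7, (1,))
(2, 0, R2, (0, 1))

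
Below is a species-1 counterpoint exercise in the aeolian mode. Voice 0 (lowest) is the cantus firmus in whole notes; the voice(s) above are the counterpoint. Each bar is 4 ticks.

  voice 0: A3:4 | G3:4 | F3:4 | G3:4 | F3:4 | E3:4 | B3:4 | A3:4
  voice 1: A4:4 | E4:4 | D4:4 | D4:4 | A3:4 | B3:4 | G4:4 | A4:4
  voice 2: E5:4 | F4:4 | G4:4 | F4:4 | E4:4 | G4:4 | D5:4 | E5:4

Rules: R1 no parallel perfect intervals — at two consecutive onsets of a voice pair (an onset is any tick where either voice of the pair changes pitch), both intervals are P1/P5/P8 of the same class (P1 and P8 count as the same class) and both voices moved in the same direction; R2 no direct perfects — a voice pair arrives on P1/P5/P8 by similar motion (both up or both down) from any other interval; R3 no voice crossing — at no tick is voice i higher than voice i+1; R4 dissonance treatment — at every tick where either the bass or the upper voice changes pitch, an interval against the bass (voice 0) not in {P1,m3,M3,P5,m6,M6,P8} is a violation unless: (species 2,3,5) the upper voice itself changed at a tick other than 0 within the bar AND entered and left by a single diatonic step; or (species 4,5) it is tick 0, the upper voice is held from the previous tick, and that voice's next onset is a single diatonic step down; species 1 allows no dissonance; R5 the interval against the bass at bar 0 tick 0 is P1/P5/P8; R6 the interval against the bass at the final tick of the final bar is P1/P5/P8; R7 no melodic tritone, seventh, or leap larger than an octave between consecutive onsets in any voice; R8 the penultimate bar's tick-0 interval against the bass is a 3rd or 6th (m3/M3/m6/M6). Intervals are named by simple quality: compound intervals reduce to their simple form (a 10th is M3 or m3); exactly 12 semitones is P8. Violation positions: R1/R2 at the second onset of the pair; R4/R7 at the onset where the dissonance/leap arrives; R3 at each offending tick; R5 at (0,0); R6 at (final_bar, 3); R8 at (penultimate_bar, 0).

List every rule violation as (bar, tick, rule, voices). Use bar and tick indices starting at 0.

(1, 0, R4, (0, 2))
(1, 0, R7, (2,))
(2, 0, R4, (0, 2))
(3, 0, R4, (0, 2))
(4, 0, R2, (1, 2))
(4, 0, R4, (0, 2))
(6, 0, R2, (1, 2))
(7, 0, R1, (1, 2))

bar 0: v0=A3 v1=A4 v2=E5 downbeat P5
bar 1: v0=G3 v1=E4 v2=F4 downbeat m7
bar 2: v0=F3 v1=D4 v2=G4 downbeat M2
bar 3: v0=G3 v1=D4 v2=F4 downbeat m7
bar 4: v0=F3 v1=A3 v2=E4 downbeat M7
bar 5: v0=E3 v1=B3 v2=G4 downbeat m3
bar 6: v0=B3 v1=G4 v2=D5 downbeat m3
bar 7: v0=A3 v1=A4 v2=E5 downbeat P5
  -> R4 @ bar 1 tick 0 v(0, 2): G3/F4 m7 untreated
  -> R7 @ bar 1 tick 0 v(2,): E5->F4 leap 11st
  -> R4 @ bar 2 tick 0 v(0, 2): F3/G4 M2 untreated
  -> R4 @ bar 3 tick 0 v(0, 2): G3/F4 m7 untreated
  -> R2 @ bar 4 tick 0 v(1, 2): D4/F4 m3 -> A3/E4 P5 similar
  -> R4 @ bar 4 tick 0 v(0, 2): F3/E4 M7 untreated
  -> R2 @ bar 6 tick 0 v(1, 2): B3/G4 m6 -> G4/D5 P5 similar
  -> R1 @ bar 7 tick 0 v(1, 2): G4/D5 P5 -> A4/E5 P5 similar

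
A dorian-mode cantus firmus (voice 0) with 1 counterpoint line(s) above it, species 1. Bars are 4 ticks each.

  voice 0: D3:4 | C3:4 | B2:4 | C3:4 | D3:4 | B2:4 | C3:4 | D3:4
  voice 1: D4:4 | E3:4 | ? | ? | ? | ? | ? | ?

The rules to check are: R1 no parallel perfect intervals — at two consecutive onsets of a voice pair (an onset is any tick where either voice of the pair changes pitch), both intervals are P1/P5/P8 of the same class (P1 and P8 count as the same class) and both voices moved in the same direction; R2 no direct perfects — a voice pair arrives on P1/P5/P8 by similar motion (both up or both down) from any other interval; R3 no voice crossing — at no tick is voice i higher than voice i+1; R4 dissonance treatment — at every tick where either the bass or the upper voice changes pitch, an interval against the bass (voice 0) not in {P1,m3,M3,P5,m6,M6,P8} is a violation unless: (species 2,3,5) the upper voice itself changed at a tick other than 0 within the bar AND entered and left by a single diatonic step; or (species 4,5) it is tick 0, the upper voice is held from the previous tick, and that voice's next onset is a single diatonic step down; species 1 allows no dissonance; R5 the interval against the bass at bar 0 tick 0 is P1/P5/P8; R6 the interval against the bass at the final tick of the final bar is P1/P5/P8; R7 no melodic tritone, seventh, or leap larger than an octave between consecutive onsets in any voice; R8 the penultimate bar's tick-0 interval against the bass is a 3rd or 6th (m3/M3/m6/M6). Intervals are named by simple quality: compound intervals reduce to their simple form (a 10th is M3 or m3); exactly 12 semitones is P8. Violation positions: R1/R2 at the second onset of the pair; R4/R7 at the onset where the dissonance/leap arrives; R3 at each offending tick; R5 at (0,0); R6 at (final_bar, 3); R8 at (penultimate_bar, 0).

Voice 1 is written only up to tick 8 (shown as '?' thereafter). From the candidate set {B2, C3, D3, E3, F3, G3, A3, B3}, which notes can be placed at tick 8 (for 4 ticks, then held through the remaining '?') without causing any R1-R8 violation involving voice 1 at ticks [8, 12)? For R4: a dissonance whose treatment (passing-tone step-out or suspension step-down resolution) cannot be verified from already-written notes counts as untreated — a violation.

B2: violates R2
C3: violates R4
D3: legal
E3: violates R4
F3: violates R4
G3: legal
A3: violates R4
B3: legal

{B3, D3, G3}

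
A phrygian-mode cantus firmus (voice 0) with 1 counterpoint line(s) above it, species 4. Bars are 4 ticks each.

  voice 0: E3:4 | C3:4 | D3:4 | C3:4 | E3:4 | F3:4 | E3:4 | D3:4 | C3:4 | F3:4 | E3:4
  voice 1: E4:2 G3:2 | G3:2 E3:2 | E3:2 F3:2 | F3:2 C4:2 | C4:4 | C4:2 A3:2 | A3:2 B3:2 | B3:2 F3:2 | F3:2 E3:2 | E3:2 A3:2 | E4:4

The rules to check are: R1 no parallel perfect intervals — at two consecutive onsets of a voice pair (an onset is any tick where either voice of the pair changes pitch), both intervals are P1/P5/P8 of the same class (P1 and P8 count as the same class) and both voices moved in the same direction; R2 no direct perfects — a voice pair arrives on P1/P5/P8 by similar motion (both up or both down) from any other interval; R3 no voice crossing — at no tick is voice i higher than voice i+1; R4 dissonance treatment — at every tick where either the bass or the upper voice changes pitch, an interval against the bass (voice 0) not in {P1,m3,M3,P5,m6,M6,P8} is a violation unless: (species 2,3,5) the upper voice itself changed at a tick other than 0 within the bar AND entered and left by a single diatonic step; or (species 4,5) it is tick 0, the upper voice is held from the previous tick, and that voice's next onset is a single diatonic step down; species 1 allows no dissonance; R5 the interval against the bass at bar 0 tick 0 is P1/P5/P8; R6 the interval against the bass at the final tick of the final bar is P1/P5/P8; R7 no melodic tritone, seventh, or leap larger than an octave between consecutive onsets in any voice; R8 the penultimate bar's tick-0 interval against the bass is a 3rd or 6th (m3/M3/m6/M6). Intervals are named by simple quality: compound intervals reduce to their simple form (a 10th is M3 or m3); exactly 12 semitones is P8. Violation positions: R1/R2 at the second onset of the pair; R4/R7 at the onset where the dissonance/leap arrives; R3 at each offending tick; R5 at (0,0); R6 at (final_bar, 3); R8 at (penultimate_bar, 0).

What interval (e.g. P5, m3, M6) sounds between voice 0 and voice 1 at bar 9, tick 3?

voice 0=F3 voice 1=A3 -> M3

M3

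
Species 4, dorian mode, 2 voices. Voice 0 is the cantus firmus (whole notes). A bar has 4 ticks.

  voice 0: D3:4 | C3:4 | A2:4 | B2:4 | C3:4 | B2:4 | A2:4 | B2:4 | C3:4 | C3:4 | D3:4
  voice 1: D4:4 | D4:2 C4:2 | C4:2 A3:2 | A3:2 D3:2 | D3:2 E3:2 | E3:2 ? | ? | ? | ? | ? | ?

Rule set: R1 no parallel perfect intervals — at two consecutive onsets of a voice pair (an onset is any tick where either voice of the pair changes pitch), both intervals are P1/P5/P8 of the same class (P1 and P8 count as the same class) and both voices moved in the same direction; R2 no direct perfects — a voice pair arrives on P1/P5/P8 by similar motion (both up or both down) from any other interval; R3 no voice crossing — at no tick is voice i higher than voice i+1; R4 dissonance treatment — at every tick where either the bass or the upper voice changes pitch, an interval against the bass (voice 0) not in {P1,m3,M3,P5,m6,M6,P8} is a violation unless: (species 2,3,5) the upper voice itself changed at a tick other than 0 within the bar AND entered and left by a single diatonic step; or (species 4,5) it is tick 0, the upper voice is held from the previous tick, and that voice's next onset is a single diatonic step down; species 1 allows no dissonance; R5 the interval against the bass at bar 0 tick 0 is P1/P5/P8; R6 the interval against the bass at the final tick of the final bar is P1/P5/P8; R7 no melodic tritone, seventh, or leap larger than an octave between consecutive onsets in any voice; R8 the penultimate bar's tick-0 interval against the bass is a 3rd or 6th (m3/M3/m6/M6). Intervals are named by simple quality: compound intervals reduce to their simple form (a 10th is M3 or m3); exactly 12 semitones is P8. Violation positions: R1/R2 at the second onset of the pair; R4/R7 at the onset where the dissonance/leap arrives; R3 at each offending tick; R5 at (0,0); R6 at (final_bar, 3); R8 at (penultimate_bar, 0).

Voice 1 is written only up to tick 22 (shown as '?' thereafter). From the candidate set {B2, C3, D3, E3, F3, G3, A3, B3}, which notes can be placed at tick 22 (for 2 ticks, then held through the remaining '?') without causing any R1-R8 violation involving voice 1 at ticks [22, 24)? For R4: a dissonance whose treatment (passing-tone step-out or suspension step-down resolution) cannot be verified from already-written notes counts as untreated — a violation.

{B2, B3, D3, E3, G3}

B2: legal
C3: violates R4
D3: legal
E3: legal
F3: violates R4
G3: legal
A3: violates R4
B3: legal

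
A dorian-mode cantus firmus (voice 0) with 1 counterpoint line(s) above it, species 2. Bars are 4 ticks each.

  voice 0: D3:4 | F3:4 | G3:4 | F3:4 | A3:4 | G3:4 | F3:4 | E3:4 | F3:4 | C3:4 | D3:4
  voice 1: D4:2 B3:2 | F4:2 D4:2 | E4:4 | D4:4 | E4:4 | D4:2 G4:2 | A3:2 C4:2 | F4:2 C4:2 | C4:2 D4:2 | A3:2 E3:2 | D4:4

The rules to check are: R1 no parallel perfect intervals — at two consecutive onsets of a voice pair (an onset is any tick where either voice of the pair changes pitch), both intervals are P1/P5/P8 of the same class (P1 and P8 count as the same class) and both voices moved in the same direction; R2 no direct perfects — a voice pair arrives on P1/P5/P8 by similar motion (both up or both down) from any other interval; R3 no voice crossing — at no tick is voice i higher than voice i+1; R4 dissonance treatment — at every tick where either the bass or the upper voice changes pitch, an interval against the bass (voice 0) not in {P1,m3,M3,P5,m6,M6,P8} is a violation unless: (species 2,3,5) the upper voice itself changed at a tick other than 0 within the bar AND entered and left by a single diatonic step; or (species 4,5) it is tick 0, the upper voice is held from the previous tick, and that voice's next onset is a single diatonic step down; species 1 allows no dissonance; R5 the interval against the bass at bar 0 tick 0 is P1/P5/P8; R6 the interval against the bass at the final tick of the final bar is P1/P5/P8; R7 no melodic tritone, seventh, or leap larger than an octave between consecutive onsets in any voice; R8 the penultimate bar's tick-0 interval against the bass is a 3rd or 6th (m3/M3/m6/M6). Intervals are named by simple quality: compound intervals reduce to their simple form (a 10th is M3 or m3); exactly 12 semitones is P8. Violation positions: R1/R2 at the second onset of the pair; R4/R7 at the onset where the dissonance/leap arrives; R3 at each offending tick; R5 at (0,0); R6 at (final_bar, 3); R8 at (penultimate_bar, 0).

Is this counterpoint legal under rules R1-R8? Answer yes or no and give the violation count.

No (8 violations)

bar 0: v0=D3 v1=D4 (P8)
bar 1: v0=F3 v1=F4 (P8)
bar 2: v0=G3 v1=E4 (M6)
bar 3: v0=F3 v1=D4 (M6)
bar 4: v0=A3 v1=E4 (P5)
bar 5: v0=G3 v1=D4 (P5)
bar 6: v0=F3 v1=A3 (M3)
bar 7: v0=E3 v1=F4 (m2)
bar 8: v0=F3 v1=C4 (P5)
bar 9: v0=C3 v1=A3 (M6)
bar 10: v0=D3 v1=D4 (P8)
  R2 @ bar1.0: D3/B3 M6 -> F3/F4 P8 similar
  R7 @ bar1.0: B3->F4 leap 6st
  R2 @ bar4.0: F3/D4 M6 -> A3/E4 P5 similar
  R1 @ bar5.0: A3/E4 P5 -> G3/D4 P5 similar
  R7 @ bar6.0: G4->A3 leap 10st
  R4 @ bar7.0: E3/F4 m2 untreated
  R2 @ bar10.0: C3/E3 M3 -> D3/D4 P8 similar
  R7 @ bar10.0: E3->D4 leap 10st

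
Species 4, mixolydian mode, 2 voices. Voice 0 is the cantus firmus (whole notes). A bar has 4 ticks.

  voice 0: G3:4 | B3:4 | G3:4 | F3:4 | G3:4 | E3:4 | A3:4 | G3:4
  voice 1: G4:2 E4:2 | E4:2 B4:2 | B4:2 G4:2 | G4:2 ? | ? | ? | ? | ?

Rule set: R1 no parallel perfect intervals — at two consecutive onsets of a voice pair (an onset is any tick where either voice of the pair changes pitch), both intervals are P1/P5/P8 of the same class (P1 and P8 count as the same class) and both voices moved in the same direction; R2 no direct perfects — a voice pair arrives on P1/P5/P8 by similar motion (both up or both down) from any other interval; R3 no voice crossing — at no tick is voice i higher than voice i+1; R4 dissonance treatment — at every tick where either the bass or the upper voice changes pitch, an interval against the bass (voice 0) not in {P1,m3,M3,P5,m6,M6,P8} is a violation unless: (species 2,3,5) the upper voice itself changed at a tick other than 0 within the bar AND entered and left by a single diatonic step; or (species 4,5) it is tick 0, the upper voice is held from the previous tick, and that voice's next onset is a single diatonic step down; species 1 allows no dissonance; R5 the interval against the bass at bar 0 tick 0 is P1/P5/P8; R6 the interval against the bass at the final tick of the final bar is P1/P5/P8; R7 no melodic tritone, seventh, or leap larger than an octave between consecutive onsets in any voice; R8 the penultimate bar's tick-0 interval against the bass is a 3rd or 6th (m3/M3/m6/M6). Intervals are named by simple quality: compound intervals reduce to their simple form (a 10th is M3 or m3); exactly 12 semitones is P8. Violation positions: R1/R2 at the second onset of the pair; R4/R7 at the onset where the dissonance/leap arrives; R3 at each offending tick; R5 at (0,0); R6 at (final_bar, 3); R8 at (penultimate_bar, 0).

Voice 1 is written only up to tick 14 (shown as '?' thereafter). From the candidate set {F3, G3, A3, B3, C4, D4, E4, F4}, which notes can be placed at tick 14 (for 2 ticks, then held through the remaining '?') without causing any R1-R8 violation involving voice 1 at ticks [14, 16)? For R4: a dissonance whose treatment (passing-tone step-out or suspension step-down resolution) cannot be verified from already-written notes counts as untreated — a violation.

{C4, D4, F4}

F3: violates R7
G3: violates R4
A3: violates R7
B3: violates R4
C4: legal
D4: legal
E4: violates R4
F4: legal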